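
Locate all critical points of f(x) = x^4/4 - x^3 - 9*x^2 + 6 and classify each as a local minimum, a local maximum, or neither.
f'(x) = x*(x^2 - 3*x - 18)

Solve f'(x) = 0:
  Factor: x^3 - 3*x^2 - 18*x = x*(x - 6)*(x + 3) = 0.
  ⇒ x = -3, 0, 6

f''(x) = 3*x^2 - 6*x - 18
Second-derivative test at each critical point:
  f''(-3) = 27 > 0 → local minimum
  f''(0) = -18 < 0 → local maximum
  f''(6) = 54 > 0 → local minimum

Critical points: x = -3 (local minimum); x = 0 (local maximum); x = 6 (local minimum)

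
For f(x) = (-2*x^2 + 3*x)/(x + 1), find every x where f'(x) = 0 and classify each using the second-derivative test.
f'(x) = (-2*x^2 - 4*x + 3)/(x^2 + 2*x + 1)

Solve f'(x) = 0:
  f'(x) = -(2*x^2 + 4*x - 3)/(x + 1)^2; the denominator is positive wherever f is defined, so f'(x) = 0 ⇔ -2*x^2 - 4*x + 3 = 0.
  2*x^2 + 4*x - 3 = 0 has no rational roots; quadratic formula: x = (-4 ± √40)/4.
  ⇒ x = -sqrt(10)/2 - 1 ≈ -2.5811, -1 + sqrt(10)/2 ≈ 0.5811

f''(x) = -10/(x^3 + 3*x^2 + 3*x + 1)
Second-derivative test at each critical point:
  f''(-2.5811) = 2.5298 > 0 → local minimum
  f''(0.5811) = -2.5298 < 0 → local maximum

Critical points: x = -sqrt(10)/2 - 1 ≈ -2.5811 (local minimum); x = -1 + sqrt(10)/2 ≈ 0.5811 (local maximum)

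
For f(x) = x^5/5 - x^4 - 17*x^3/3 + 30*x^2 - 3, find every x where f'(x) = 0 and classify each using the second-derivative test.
f'(x) = x*(x^3 - 4*x^2 - 17*x + 60)

Solve f'(x) = 0:
  Factor: x^4 - 4*x^3 - 17*x^2 + 60*x = x*(x - 5)*(x - 3)*(x + 4) = 0.
  ⇒ x = -4, 0, 3, 5

f''(x) = 4*x^3 - 12*x^2 - 34*x + 60
Second-derivative test at each critical point:
  f''(-4) = -252 < 0 → local maximum
  f''(0) = 60 > 0 → local minimum
  f''(3) = -42 < 0 → local maximum
  f''(5) = 90 > 0 → local minimum

Critical points: x = -4 (local maximum); x = 0 (local minimum); x = 3 (local maximum); x = 5 (local minimum)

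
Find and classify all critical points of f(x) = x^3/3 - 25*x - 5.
f'(x) = x^2 - 25

Solve f'(x) = 0:
  Factor: x^2 - 25 = (x - 5)*(x + 5) = 0.
  ⇒ x = -5, 5

f''(x) = 2*x
Second-derivative test at each critical point:
  f''(-5) = -10 < 0 → local maximum
  f''(5) = 10 > 0 → local minimum

Critical points: x = -5 (local maximum); x = 5 (local minimum)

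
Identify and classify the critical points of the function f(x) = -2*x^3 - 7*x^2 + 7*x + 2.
f'(x) = -6*x^2 - 14*x + 7

Solve f'(x) = 0:
  6*x^2 + 14*x - 7 = 0 has no rational roots; quadratic formula: x = (-14 ± √364)/12.
  ⇒ x = -sqrt(91)/6 - 7/6 ≈ -2.7566, -7/6 + sqrt(91)/6 ≈ 0.4232

f''(x) = -12*x - 14
Second-derivative test at each critical point:
  f''(-2.7566) = 19.0788 > 0 → local minimum
  f''(0.4232) = -19.0788 < 0 → local maximum

Critical points: x = -sqrt(91)/6 - 7/6 ≈ -2.7566 (local minimum); x = -7/6 + sqrt(91)/6 ≈ 0.4232 (local maximum)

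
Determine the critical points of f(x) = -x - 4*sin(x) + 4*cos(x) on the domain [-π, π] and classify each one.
f'(x) = -4*sqrt(2)*sin(x + pi/4) - 1

Solve f'(x) = 0 on [-π, π]:
  f'(x) = 0 ⇔ -4*sin(x) - 4*cos(x) = 1. Write the left side as R·cos(x + φ) with R = √((-4)² + 4²) = 4*sqrt(2), cos φ = -sqrt(2)/2, sin φ = sqrt(2)/2; then cos(x + φ) = sqrt(2)/8. Solve for x and keep the solutions lying in [-π, π].
  ⇒ x = atan((-sqrt(31) - 1)/(-1 + sqrt(31))) ≈ -0.9631, atan((-1 + sqrt(31))/(-sqrt(31) - 1)) + pi ≈ 2.5339

f''(x) = -4*sqrt(2)*cos(x + pi/4)
Second-derivative test at each critical point:
  f''(-0.9631) = -5.5678 < 0 → local maximum
  f''(2.5339) = 5.5678 > 0 → local minimum

Critical points: x = atan((-sqrt(31) - 1)/(-1 + sqrt(31))) ≈ -0.9631 (local maximum); x = atan((-1 + sqrt(31))/(-sqrt(31) - 1)) + pi ≈ 2.5339 (local minimum)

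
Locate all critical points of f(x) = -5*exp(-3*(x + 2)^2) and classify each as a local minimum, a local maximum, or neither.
f'(x) = 30*(x + 2)*exp(-3*(x + 2)^2)

Solve f'(x) = 0:
  f'(x) = (30*x + 60)·exp(-3*(x + 2)^2) and exp(-3*(x + 2)^2) > 0 for every x, so f'(x) = 0 ⇔ 30*x + 60 = 0.
  Factor: 30*x + 60 = 30*(x + 2) = 0.
  ⇒ x = -2

f''(x) = 30*(1 - 6*(x + 2)^2)*exp(-3*(x + 2)^2)
Second-derivative test at each critical point:
  f''(-2) = 30 > 0 → local minimum

Critical points: x = -2 (local minimum)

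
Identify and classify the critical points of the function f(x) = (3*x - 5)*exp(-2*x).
f'(x) = (13 - 6*x)*exp(-2*x)

Solve f'(x) = 0:
  f'(x) = (13 - 6*x)·exp(-2*x) and exp(-2*x) > 0 for every x, so f'(x) = 0 ⇔ 13 - 6*x = 0.
  13 - 6*x = 0.
  ⇒ x = 13/6

f''(x) = 4*(3*x - 8)*exp(-2*x)
Second-derivative test at each critical point:
  f''(13/6) = -0.0787 < 0 → local maximum

Critical points: x = 13/6 (local maximum)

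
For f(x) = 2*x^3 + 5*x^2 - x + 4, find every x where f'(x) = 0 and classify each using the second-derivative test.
f'(x) = 6*x^2 + 10*x - 1

Solve f'(x) = 0:
  6*x^2 + 10*x - 1 = 0 has no rational roots; quadratic formula: x = (-10 ± √124)/12.
  ⇒ x = -sqrt(31)/6 - 5/6 ≈ -1.7613, -5/6 + sqrt(31)/6 ≈ 0.0946

f''(x) = 12*x + 10
Second-derivative test at each critical point:
  f''(-1.7613) = -11.1355 < 0 → local maximum
  f''(0.0946) = 11.1355 > 0 → local minimum

Critical points: x = -sqrt(31)/6 - 5/6 ≈ -1.7613 (local maximum); x = -5/6 + sqrt(31)/6 ≈ 0.0946 (local minimum)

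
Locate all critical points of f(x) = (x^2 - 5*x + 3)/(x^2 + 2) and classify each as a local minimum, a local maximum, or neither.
f'(x) = (5*x^2 - 2*x - 10)/(x^4 + 4*x^2 + 4)

Solve f'(x) = 0:
  f'(x) = (5*x^2 - 2*x - 10)/(x^2 + 2)^2; the denominator is positive wherever f is defined, so f'(x) = 0 ⇔ 5*x^2 - 2*x - 10 = 0.
  5*x^2 - 2*x - 10 = 0 has no rational roots; quadratic formula: x = (2 ± √204)/10.
  ⇒ x = 1/5 - sqrt(51)/5 ≈ -1.2283, 1/5 + sqrt(51)/5 ≈ 1.6283

f''(x) = 2*(-5*x^3 + 3*x^2 + 30*x - 2)/(x^6 + 6*x^4 + 12*x^2 + 8)
Second-derivative test at each critical point:
  f''(-1.2283) = -1.1602 < 0 → local maximum
  f''(1.6283) = 0.6602 > 0 → local minimum

Critical points: x = 1/5 - sqrt(51)/5 ≈ -1.2283 (local maximum); x = 1/5 + sqrt(51)/5 ≈ 1.6283 (local minimum)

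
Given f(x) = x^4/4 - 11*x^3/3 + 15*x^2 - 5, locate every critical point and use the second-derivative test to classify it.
f'(x) = x*(x^2 - 11*x + 30)

Solve f'(x) = 0:
  Factor: x^3 - 11*x^2 + 30*x = x*(x - 6)*(x - 5) = 0.
  ⇒ x = 0, 5, 6

f''(x) = 3*x^2 - 22*x + 30
Second-derivative test at each critical point:
  f''(0) = 30 > 0 → local minimum
  f''(5) = -5 < 0 → local maximum
  f''(6) = 6 > 0 → local minimum

Critical points: x = 0 (local minimum); x = 5 (local maximum); x = 6 (local minimum)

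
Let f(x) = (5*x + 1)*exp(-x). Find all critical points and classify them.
f'(x) = (4 - 5*x)*exp(-x)

Solve f'(x) = 0:
  f'(x) = (4 - 5*x)·exp(-x) and exp(-x) > 0 for every x, so f'(x) = 0 ⇔ 4 - 5*x = 0.
  4 - 5*x = 0.
  ⇒ x = 4/5

f''(x) = (5*x - 9)*exp(-x)
Second-derivative test at each critical point:
  f''(4/5) = -2.2466 < 0 → local maximum

Critical points: x = 4/5 (local maximum)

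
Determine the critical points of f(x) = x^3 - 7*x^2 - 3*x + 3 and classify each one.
f'(x) = 3*x^2 - 14*x - 3

Solve f'(x) = 0:
  3*x^2 - 14*x - 3 = 0 has no rational roots; quadratic formula: x = (14 ± √232)/6.
  ⇒ x = 7/3 - sqrt(58)/3 ≈ -0.2053, 7/3 + sqrt(58)/3 ≈ 4.8719

f''(x) = 6*x - 14
Second-derivative test at each critical point:
  f''(-0.2053) = -15.2315 < 0 → local maximum
  f''(4.8719) = 15.2315 > 0 → local minimum

Critical points: x = 7/3 - sqrt(58)/3 ≈ -0.2053 (local maximum); x = 7/3 + sqrt(58)/3 ≈ 4.8719 (local minimum)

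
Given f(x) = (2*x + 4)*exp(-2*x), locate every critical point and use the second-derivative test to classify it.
f'(x) = 2*(-2*x - 3)*exp(-2*x)

Solve f'(x) = 0:
  f'(x) = (-4*x - 6)·exp(-2*x) and exp(-2*x) > 0 for every x, so f'(x) = 0 ⇔ -4*x - 6 = 0.
  Factor: -4*x - 6 = -2*(2*x + 3) = 0.
  ⇒ x = -3/2

f''(x) = 8*(x + 1)*exp(-2*x)
Second-derivative test at each critical point:
  f''(-3/2) = -80.3421 < 0 → local maximum

Critical points: x = -3/2 (local maximum)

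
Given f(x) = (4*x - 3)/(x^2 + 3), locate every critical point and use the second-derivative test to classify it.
f'(x) = 2*(-2*x^2 + 3*x + 6)/(x^4 + 6*x^2 + 9)

Solve f'(x) = 0:
  f'(x) = -2*(2*x^2 - 3*x - 6)/(x^2 + 3)^2; the denominator is positive wherever f is defined, so f'(x) = 0 ⇔ -4*x^2 + 6*x + 12 = 0.
  Factor: -4*x^2 + 6*x + 12 = -2*(2*x^2 - 3*x - 6); 2*x^2 - 3*x - 6 = 0 has no rational roots; quadratic formula: x = (3 ± √57)/4.
  ⇒ x = 3/4 - sqrt(57)/4 ≈ -1.1375, 3/4 + sqrt(57)/4 ≈ 2.6375

f''(x) = 2*(4*x^2*(4*x - 3) + 3*(1 - 4*x)*(x^2 + 3))/(x^2 + 3)^3
Second-derivative test at each critical point:
  f''(-1.1375) = 0.8190 > 0 → local minimum
  f''(2.6375) = -0.1523 < 0 → local maximum

Critical points: x = 3/4 - sqrt(57)/4 ≈ -1.1375 (local minimum); x = 3/4 + sqrt(57)/4 ≈ 2.6375 (local maximum)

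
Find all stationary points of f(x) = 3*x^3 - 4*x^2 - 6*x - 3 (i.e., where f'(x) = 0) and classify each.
f'(x) = 9*x^2 - 8*x - 6

Solve f'(x) = 0:
  9*x^2 - 8*x - 6 = 0 has no rational roots; quadratic formula: x = (8 ± √280)/18.
  ⇒ x = 4/9 - sqrt(70)/9 ≈ -0.4852, 4/9 + sqrt(70)/9 ≈ 1.3741

f''(x) = 18*x - 8
Second-derivative test at each critical point:
  f''(-0.4852) = -16.7332 < 0 → local maximum
  f''(1.3741) = 16.7332 > 0 → local minimum

Critical points: x = 4/9 - sqrt(70)/9 ≈ -0.4852 (local maximum); x = 4/9 + sqrt(70)/9 ≈ 1.3741 (local minimum)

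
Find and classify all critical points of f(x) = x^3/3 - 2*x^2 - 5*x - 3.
f'(x) = x^2 - 4*x - 5

Solve f'(x) = 0:
  Factor: x^2 - 4*x - 5 = (x - 5)*(x + 1) = 0.
  ⇒ x = -1, 5

f''(x) = 2*x - 4
Second-derivative test at each critical point:
  f''(-1) = -6 < 0 → local maximum
  f''(5) = 6 > 0 → local minimum

Critical points: x = -1 (local maximum); x = 5 (local minimum)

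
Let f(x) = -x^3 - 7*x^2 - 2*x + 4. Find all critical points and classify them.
f'(x) = -3*x^2 - 14*x - 2

Solve f'(x) = 0:
  3*x^2 + 14*x + 2 = 0 has no rational roots; quadratic formula: x = (-14 ± √172)/6.
  ⇒ x = -7/3 - sqrt(43)/3 ≈ -4.5191, -7/3 + sqrt(43)/3 ≈ -0.1475

f''(x) = -6*x - 14
Second-derivative test at each critical point:
  f''(-4.5191) = 13.1149 > 0 → local minimum
  f''(-0.1475) = -13.1149 < 0 → local maximum

Critical points: x = -7/3 - sqrt(43)/3 ≈ -4.5191 (local minimum); x = -7/3 + sqrt(43)/3 ≈ -0.1475 (local maximum)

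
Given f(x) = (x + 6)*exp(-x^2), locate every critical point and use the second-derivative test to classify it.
f'(x) = (-2*x*(x + 6) + 1)*exp(-x^2)

Solve f'(x) = 0:
  f'(x) = (-2*x^2 - 12*x + 1)·exp(-x^2) and exp(-x^2) > 0 for every x, so f'(x) = 0 ⇔ -2*x^2 - 12*x + 1 = 0.
  2*x^2 + 12*x - 1 = 0 has no rational roots; quadratic formula: x = (-12 ± √152)/4.
  ⇒ x = -sqrt(38)/2 - 3 ≈ -6.0822, -3 + sqrt(38)/2 ≈ 0.0822

f''(x) = 2*(2*x^2*(x + 6) - 3*x - 6)*exp(-x^2)
Second-derivative test at each critical point:
  f''(-6.0822) = 1.059e-15 > 0 → local minimum
  f''(0.0822) = -12.2458 < 0 → local maximum

Critical points: x = -sqrt(38)/2 - 3 ≈ -6.0822 (local minimum); x = -3 + sqrt(38)/2 ≈ 0.0822 (local maximum)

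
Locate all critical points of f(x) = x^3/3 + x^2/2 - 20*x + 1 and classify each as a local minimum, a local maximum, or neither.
f'(x) = x^2 + x - 20

Solve f'(x) = 0:
  Factor: x^2 + x - 20 = (x - 4)*(x + 5) = 0.
  ⇒ x = -5, 4

f''(x) = 2*x + 1
Second-derivative test at each critical point:
  f''(-5) = -9 < 0 → local maximum
  f''(4) = 9 > 0 → local minimum

Critical points: x = -5 (local maximum); x = 4 (local minimum)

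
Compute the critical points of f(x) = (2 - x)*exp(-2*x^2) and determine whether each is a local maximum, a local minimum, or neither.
f'(x) = (4*x*(x - 2) - 1)*exp(-2*x^2)

Solve f'(x) = 0:
  f'(x) = (4*x^2 - 8*x - 1)·exp(-2*x^2) and exp(-2*x^2) > 0 for every x, so f'(x) = 0 ⇔ 4*x^2 - 8*x - 1 = 0.
  4*x^2 - 8*x - 1 = 0 has no rational roots; quadratic formula: x = (8 ± √80)/8.
  ⇒ x = 1 - sqrt(5)/2 ≈ -0.1180, 1 + sqrt(5)/2 ≈ 2.1180

f''(x) = 4*(4*x^2*(2 - x) + 3*x - 2)*exp(-2*x^2)
Second-derivative test at each critical point:
  f''(-0.1180) = -8.6985 < 0 → local maximum
  f''(2.1180) = 0.0011 > 0 → local minimum

Critical points: x = 1 - sqrt(5)/2 ≈ -0.1180 (local maximum); x = 1 + sqrt(5)/2 ≈ 2.1180 (local minimum)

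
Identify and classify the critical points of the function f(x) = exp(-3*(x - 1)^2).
f'(x) = 6*(1 - x)*exp(-3*(x - 1)^2)

Solve f'(x) = 0:
  f'(x) = (6 - 6*x)·exp(-3*(x - 1)^2) and exp(-3*(x - 1)^2) > 0 for every x, so f'(x) = 0 ⇔ 6 - 6*x = 0.
  Factor: 6 - 6*x = -6*(x - 1) = 0.
  ⇒ x = 1

f''(x) = 6*(6*(x - 1)^2 - 1)*exp(-3*(x - 1)^2)
Second-derivative test at each critical point:
  f''(1) = -6 < 0 → local maximum

Critical points: x = 1 (local maximum)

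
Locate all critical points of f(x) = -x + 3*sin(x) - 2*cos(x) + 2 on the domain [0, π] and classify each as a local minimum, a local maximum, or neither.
f'(x) = 2*sin(x) + 3*cos(x) - 1

Solve f'(x) = 0 on [0, π]:
  f'(x) = 0 ⇔ 2*sin(x) + 3*cos(x) = 1. Write the left side as R·cos(x + φ) with R = √(3² + (-2)²) = sqrt(13), cos φ = 3*sqrt(13)/13, sin φ = -2*sqrt(13)/13; then cos(x + φ) = sqrt(13)/13. Solve for x and keep the solutions lying in [0, π].
  ⇒ x = atan((2 + 6*sqrt(3))/(3 - 4*sqrt(3))) + pi ≈ 1.8778

f''(x) = -3*sin(x) + 2*cos(x)
Second-derivative test at each critical point:
  f''(1.8778) = -3.4641 < 0 → local maximum

Critical points: x = atan((2 + 6*sqrt(3))/(3 - 4*sqrt(3))) + pi ≈ 1.8778 (local maximum)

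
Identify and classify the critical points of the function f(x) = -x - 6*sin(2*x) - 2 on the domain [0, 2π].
f'(x) = 24*sin(x)^2 - 13

Solve f'(x) = 0 on [0, 2π]:
  f'(x) = 0 ⇔ cos(2*x) = -1/12, i.e. 2*x = ±arccos(-1/12) + 2nπ; keep the solutions lying in [0, 2π].
  ⇒ x = acos(-1/12)/2 ≈ 0.8271, pi - acos(-1/12)/2 ≈ 2.3145, acos(-1/12)/2 + pi ≈ 3.9687, -acos(-1/12)/2 + 2*pi ≈ 5.4561

f''(x) = 24*sin(2*x)
Second-derivative test at each critical point:
  f''(0.8271) = 23.9165 > 0 → local minimum
  f''(2.3145) = -23.9165 < 0 → local maximum
  f''(3.9687) = 23.9165 > 0 → local minimum
  f''(5.4561) = -23.9165 < 0 → local maximum

Critical points: x = acos(-1/12)/2 ≈ 0.8271 (local minimum); x = pi - acos(-1/12)/2 ≈ 2.3145 (local maximum); x = acos(-1/12)/2 + pi ≈ 3.9687 (local minimum); x = -acos(-1/12)/2 + 2*pi ≈ 5.4561 (local maximum)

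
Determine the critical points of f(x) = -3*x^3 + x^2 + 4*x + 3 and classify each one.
f'(x) = -9*x^2 + 2*x + 4

Solve f'(x) = 0:
  9*x^2 - 2*x - 4 = 0 has no rational roots; quadratic formula: x = (2 ± √148)/18.
  ⇒ x = 1/9 - sqrt(37)/9 ≈ -0.5648, 1/9 + sqrt(37)/9 ≈ 0.7870

f''(x) = 2 - 18*x
Second-derivative test at each critical point:
  f''(-0.5648) = 12.1655 > 0 → local minimum
  f''(0.7870) = -12.1655 < 0 → local maximum

Critical points: x = 1/9 - sqrt(37)/9 ≈ -0.5648 (local minimum); x = 1/9 + sqrt(37)/9 ≈ 0.7870 (local maximum)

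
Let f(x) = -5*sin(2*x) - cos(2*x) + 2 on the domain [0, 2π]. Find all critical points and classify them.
f'(x) = 2*sin(2*x) - 10*cos(2*x)

Solve f'(x) = 0 on [0, 2π]:
  f'(x) = 0 ⇔ -5*cos(2*x) = -sin(2*x) ⇔ tan(2*x) = 5, i.e. 2*x = arctan(5) + nπ; keep the solutions lying in [0, 2π].
  ⇒ x = atan(5)/2 ≈ 0.6867, atan(5)/2 + pi/2 ≈ 2.2575, atan(5)/2 + pi ≈ 3.8283, atan(5)/2 + 3*pi/2 ≈ 5.3991

f''(x) = 20*sin(2*x) + 4*cos(2*x)
Second-derivative test at each critical point:
  f''(0.6867) = 20.3961 > 0 → local minimum
  f''(2.2575) = -20.3961 < 0 → local maximum
  f''(3.8283) = 20.3961 > 0 → local minimum
  f''(5.3991) = -20.3961 < 0 → local maximum

Critical points: x = atan(5)/2 ≈ 0.6867 (local minimum); x = atan(5)/2 + pi/2 ≈ 2.2575 (local maximum); x = atan(5)/2 + pi ≈ 3.8283 (local minimum); x = atan(5)/2 + 3*pi/2 ≈ 5.3991 (local maximum)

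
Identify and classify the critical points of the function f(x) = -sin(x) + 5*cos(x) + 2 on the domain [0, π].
f'(x) = -5*sin(x) - cos(x)

Solve f'(x) = 0 on [0, π]:
  f'(x) = 0 ⇔ -cos(x) = 5*sin(x) ⇔ tan(x) = -1/5, i.e. x = arctan(-1/5) + nπ; keep the solutions lying in [0, π].
  ⇒ x = pi - atan(1/5) ≈ 2.9442

f''(x) = sin(x) - 5*cos(x)
Second-derivative test at each critical point:
  f''(2.9442) = 5.0990 > 0 → local minimum

Critical points: x = pi - atan(1/5) ≈ 2.9442 (local minimum)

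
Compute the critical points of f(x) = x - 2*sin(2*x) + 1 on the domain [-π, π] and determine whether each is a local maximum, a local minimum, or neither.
f'(x) = 1 - 4*cos(2*x)

Solve f'(x) = 0 on [-π, π]:
  f'(x) = 0 ⇔ cos(2*x) = 1/4, i.e. 2*x = ±arccos(1/4) + 2nπ; keep the solutions lying in [-π, π].
  ⇒ x = -pi + acos(1/4)/2 ≈ -2.4825, -acos(1/4)/2 ≈ -0.6591, acos(1/4)/2 ≈ 0.6591, pi - acos(1/4)/2 ≈ 2.4825

f''(x) = 8*sin(2*x)
Second-derivative test at each critical point:
  f''(-2.4825) = 7.7460 > 0 → local minimum
  f''(-0.6591) = -7.7460 < 0 → local maximum
  f''(0.6591) = 7.7460 > 0 → local minimum
  f''(2.4825) = -7.7460 < 0 → local maximum

Critical points: x = -pi + acos(1/4)/2 ≈ -2.4825 (local minimum); x = -acos(1/4)/2 ≈ -0.6591 (local maximum); x = acos(1/4)/2 ≈ 0.6591 (local minimum); x = pi - acos(1/4)/2 ≈ 2.4825 (local maximum)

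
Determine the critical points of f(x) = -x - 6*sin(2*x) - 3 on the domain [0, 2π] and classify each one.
f'(x) = 24*sin(x)^2 - 13

Solve f'(x) = 0 on [0, 2π]:
  f'(x) = 0 ⇔ cos(2*x) = -1/12, i.e. 2*x = ±arccos(-1/12) + 2nπ; keep the solutions lying in [0, 2π].
  ⇒ x = acos(-1/12)/2 ≈ 0.8271, pi - acos(-1/12)/2 ≈ 2.3145, acos(-1/12)/2 + pi ≈ 3.9687, -acos(-1/12)/2 + 2*pi ≈ 5.4561

f''(x) = 24*sin(2*x)
Second-derivative test at each critical point:
  f''(0.8271) = 23.9165 > 0 → local minimum
  f''(2.3145) = -23.9165 < 0 → local maximum
  f''(3.9687) = 23.9165 > 0 → local minimum
  f''(5.4561) = -23.9165 < 0 → local maximum

Critical points: x = acos(-1/12)/2 ≈ 0.8271 (local minimum); x = pi - acos(-1/12)/2 ≈ 2.3145 (local maximum); x = acos(-1/12)/2 + pi ≈ 3.9687 (local minimum); x = -acos(-1/12)/2 + 2*pi ≈ 5.4561 (local maximum)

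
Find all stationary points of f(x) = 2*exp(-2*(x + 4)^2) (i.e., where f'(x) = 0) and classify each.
f'(x) = 8*(-x - 4)*exp(-2*(x + 4)^2)

Solve f'(x) = 0:
  f'(x) = (-8*x - 32)·exp(-2*(x + 4)^2) and exp(-2*(x + 4)^2) > 0 for every x, so f'(x) = 0 ⇔ -8*x - 32 = 0.
  Factor: -8*x - 32 = -8*(x + 4) = 0.
  ⇒ x = -4

f''(x) = 8*(4*(x + 4)^2 - 1)*exp(-2*(x + 4)^2)
Second-derivative test at each critical point:
  f''(-4) = -8 < 0 → local maximum

Critical points: x = -4 (local maximum)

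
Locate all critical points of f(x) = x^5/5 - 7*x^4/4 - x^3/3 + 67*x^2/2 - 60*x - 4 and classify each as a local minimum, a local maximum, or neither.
f'(x) = x^4 - 7*x^3 - x^2 + 67*x - 60

Solve f'(x) = 0:
  Factor: x^4 - 7*x^3 - x^2 + 67*x - 60 = (x - 5)*(x - 4)*(x - 1)*(x + 3) = 0.
  ⇒ x = -3, 1, 4, 5

f''(x) = 4*x^3 - 21*x^2 - 2*x + 67
Second-derivative test at each critical point:
  f''(-3) = -224 < 0 → local maximum
  f''(1) = 48 > 0 → local minimum
  f''(4) = -21 < 0 → local maximum
  f''(5) = 32 > 0 → local minimum

Critical points: x = -3 (local maximum); x = 1 (local minimum); x = 4 (local maximum); x = 5 (local minimum)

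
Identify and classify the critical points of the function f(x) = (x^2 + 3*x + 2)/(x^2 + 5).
f'(x) = 3*(-x^2 + 2*x + 5)/(x^4 + 10*x^2 + 25)

Solve f'(x) = 0:
  f'(x) = -3*(x^2 - 2*x - 5)/(x^2 + 5)^2; the denominator is positive wherever f is defined, so f'(x) = 0 ⇔ -3*x^2 + 6*x + 15 = 0.
  Factor: -3*x^2 + 6*x + 15 = -3*(x^2 - 2*x - 5); x^2 - 2*x - 5 = 0 has no rational roots; quadratic formula: x = (2 ± √24)/2.
  ⇒ x = 1 - sqrt(6) ≈ -1.4495, 1 + sqrt(6) ≈ 3.4495

f''(x) = 6*(x^3 - 3*x^2 - 15*x + 5)/(x^6 + 15*x^4 + 75*x^2 + 125)
Second-derivative test at each critical point:
  f''(-1.4495) = 0.2915 > 0 → local minimum
  f''(3.4495) = -0.0515 < 0 → local maximum

Critical points: x = 1 - sqrt(6) ≈ -1.4495 (local minimum); x = 1 + sqrt(6) ≈ 3.4495 (local maximum)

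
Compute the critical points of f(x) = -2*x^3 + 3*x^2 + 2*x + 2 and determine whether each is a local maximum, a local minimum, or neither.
f'(x) = -6*x^2 + 6*x + 2

Solve f'(x) = 0:
  Factor: -6*x^2 + 6*x + 2 = -2*(3*x^2 - 3*x - 1); 3*x^2 - 3*x - 1 = 0 has no rational roots; quadratic formula: x = (3 ± √21)/6.
  ⇒ x = 1/2 - sqrt(21)/6 ≈ -0.2638, 1/2 + sqrt(21)/6 ≈ 1.2638

f''(x) = 6 - 12*x
Second-derivative test at each critical point:
  f''(-0.2638) = 9.1652 > 0 → local minimum
  f''(1.2638) = -9.1652 < 0 → local maximum

Critical points: x = 1/2 - sqrt(21)/6 ≈ -0.2638 (local minimum); x = 1/2 + sqrt(21)/6 ≈ 1.2638 (local maximum)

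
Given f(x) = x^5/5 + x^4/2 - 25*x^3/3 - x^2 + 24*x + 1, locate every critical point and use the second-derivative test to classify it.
f'(x) = x^4 + 2*x^3 - 25*x^2 - 2*x + 24

Solve f'(x) = 0:
  Factor: x^4 + 2*x^3 - 25*x^2 - 2*x + 24 = (x - 4)*(x - 1)*(x + 1)*(x + 6) = 0.
  ⇒ x = -6, -1, 1, 4

f''(x) = 4*x^3 + 6*x^2 - 50*x - 2
Second-derivative test at each critical point:
  f''(-6) = -350 < 0 → local maximum
  f''(-1) = 50 > 0 → local minimum
  f''(1) = -42 < 0 → local maximum
  f''(4) = 150 > 0 → local minimum

Critical points: x = -6 (local maximum); x = -1 (local minimum); x = 1 (local maximum); x = 4 (local minimum)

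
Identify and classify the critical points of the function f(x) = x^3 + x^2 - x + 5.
f'(x) = 3*x^2 + 2*x - 1

Solve f'(x) = 0:
  Factor: 3*x^2 + 2*x - 1 = (x + 1)*(3*x - 1) = 0.
  ⇒ x = -1, 1/3

f''(x) = 6*x + 2
Second-derivative test at each critical point:
  f''(-1) = -4 < 0 → local maximum
  f''(1/3) = 4 > 0 → local minimum

Critical points: x = -1 (local maximum); x = 1/3 (local minimum)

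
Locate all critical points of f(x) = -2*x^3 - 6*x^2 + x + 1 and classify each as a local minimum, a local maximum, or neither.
f'(x) = -6*x^2 - 12*x + 1

Solve f'(x) = 0:
  6*x^2 + 12*x - 1 = 0 has no rational roots; quadratic formula: x = (-12 ± √168)/12.
  ⇒ x = -sqrt(42)/6 - 1 ≈ -2.0801, -1 + sqrt(42)/6 ≈ 0.0801

f''(x) = -12*x - 12
Second-derivative test at each critical point:
  f''(-2.0801) = 12.9615 > 0 → local minimum
  f''(0.0801) = -12.9615 < 0 → local maximum

Critical points: x = -sqrt(42)/6 - 1 ≈ -2.0801 (local minimum); x = -1 + sqrt(42)/6 ≈ 0.0801 (local maximum)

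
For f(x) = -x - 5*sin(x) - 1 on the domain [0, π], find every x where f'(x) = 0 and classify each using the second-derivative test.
f'(x) = -5*cos(x) - 1

Solve f'(x) = 0 on [0, π]:
  f'(x) = 0 ⇔ cos(x) = -1/5, i.e. x = ±arccos(-1/5) + 2nπ; keep the solutions lying in [0, π].
  ⇒ x = acos(-1/5) ≈ 1.7722

f''(x) = 5*sin(x)
Second-derivative test at each critical point:
  f''(1.7722) = 4.8990 > 0 → local minimum

Critical points: x = acos(-1/5) ≈ 1.7722 (local minimum)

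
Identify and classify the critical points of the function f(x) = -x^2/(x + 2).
f'(x) = x*(-x - 4)/(x + 2)^2

Solve f'(x) = 0:
  f'(x) = -x*(x + 4)/(x + 2)^2; the denominator is positive wherever f is defined, so f'(x) = 0 ⇔ -x^2 - 4*x = 0.
  Factor: -x^2 - 4*x = -x*(x + 4) = 0.
  ⇒ x = -4, 0

f''(x) = -8/(x^3 + 6*x^2 + 12*x + 8)
Second-derivative test at each critical point:
  f''(-4) = 1 > 0 → local minimum
  f''(0) = -1 < 0 → local maximum

Critical points: x = -4 (local minimum); x = 0 (local maximum)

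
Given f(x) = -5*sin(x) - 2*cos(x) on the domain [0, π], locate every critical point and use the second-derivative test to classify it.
f'(x) = 2*sin(x) - 5*cos(x)

Solve f'(x) = 0 on [0, π]:
  f'(x) = 0 ⇔ -5*cos(x) = -2*sin(x) ⇔ tan(x) = 5/2, i.e. x = arctan(5/2) + nπ; keep the solutions lying in [0, π].
  ⇒ x = atan(5/2) ≈ 1.1903

f''(x) = 5*sin(x) + 2*cos(x)
Second-derivative test at each critical point:
  f''(1.1903) = 5.3852 > 0 → local minimum

Critical points: x = atan(5/2) ≈ 1.1903 (local minimum)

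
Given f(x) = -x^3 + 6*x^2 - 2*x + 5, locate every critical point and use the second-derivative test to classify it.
f'(x) = -3*x^2 + 12*x - 2

Solve f'(x) = 0:
  3*x^2 - 12*x + 2 = 0 has no rational roots; quadratic formula: x = (12 ± √120)/6.
  ⇒ x = 2 - sqrt(30)/3 ≈ 0.1743, sqrt(30)/3 + 2 ≈ 3.8257

f''(x) = 12 - 6*x
Second-derivative test at each critical point:
  f''(0.1743) = 10.9545 > 0 → local minimum
  f''(3.8257) = -10.9545 < 0 → local maximum

Critical points: x = 2 - sqrt(30)/3 ≈ 0.1743 (local minimum); x = sqrt(30)/3 + 2 ≈ 3.8257 (local maximum)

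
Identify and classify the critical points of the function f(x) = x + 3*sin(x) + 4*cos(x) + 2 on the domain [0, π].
f'(x) = -4*sin(x) + 3*cos(x) + 1

Solve f'(x) = 0 on [0, π]:
  f'(x) = 0 ⇔ -4*sin(x) + 3*cos(x) = -1. Write the left side as R·cos(x + φ) with R = √(3² + 4²) = 5, cos φ = 3/5, sin φ = 4/5; then cos(x + φ) = -1/5. Solve for x and keep the solutions lying in [0, π].
  ⇒ x = atan((4 + 6*sqrt(6))/(-3 + 8*sqrt(6))) ≈ 0.8449

f''(x) = -3*sin(x) - 4*cos(x)
Second-derivative test at each critical point:
  f''(0.8449) = -4.8990 < 0 → local maximum

Critical points: x = atan((4 + 6*sqrt(6))/(-3 + 8*sqrt(6))) ≈ 0.8449 (local maximum)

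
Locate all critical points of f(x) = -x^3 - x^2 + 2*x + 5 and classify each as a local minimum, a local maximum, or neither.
f'(x) = -3*x^2 - 2*x + 2

Solve f'(x) = 0:
  3*x^2 + 2*x - 2 = 0 has no rational roots; quadratic formula: x = (-2 ± √28)/6.
  ⇒ x = -sqrt(7)/3 - 1/3 ≈ -1.2153, -1/3 + sqrt(7)/3 ≈ 0.5486

f''(x) = -6*x - 2
Second-derivative test at each critical point:
  f''(-1.2153) = 5.2915 > 0 → local minimum
  f''(0.5486) = -5.2915 < 0 → local maximum

Critical points: x = -sqrt(7)/3 - 1/3 ≈ -1.2153 (local minimum); x = -1/3 + sqrt(7)/3 ≈ 0.5486 (local maximum)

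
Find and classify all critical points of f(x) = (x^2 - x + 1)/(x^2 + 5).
f'(x) = (x^2 + 8*x - 5)/(x^4 + 10*x^2 + 25)

Solve f'(x) = 0:
  f'(x) = (x^2 + 8*x - 5)/(x^2 + 5)^2; the denominator is positive wherever f is defined, so f'(x) = 0 ⇔ x^2 + 8*x - 5 = 0.
  x^2 + 8*x - 5 = 0 has no rational roots; quadratic formula: x = (-8 ± √84)/2.
  ⇒ x = -sqrt(21) - 4 ≈ -8.5826, -4 + sqrt(21) ≈ 0.5826

f''(x) = 2*(-x^3 - 12*x^2 + 15*x + 20)/(x^6 + 15*x^4 + 75*x^2 + 125)
Second-derivative test at each critical point:
  f''(-8.5826) = -0.0015 < 0 → local maximum
  f''(0.5826) = 0.3215 > 0 → local minimum

Critical points: x = -sqrt(21) - 4 ≈ -8.5826 (local maximum); x = -4 + sqrt(21) ≈ 0.5826 (local minimum)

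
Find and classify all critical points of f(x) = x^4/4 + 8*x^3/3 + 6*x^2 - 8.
f'(x) = x*(x^2 + 8*x + 12)

Solve f'(x) = 0:
  Factor: x^3 + 8*x^2 + 12*x = x*(x + 2)*(x + 6) = 0.
  ⇒ x = -6, -2, 0

f''(x) = 3*x^2 + 16*x + 12
Second-derivative test at each critical point:
  f''(-6) = 24 > 0 → local minimum
  f''(-2) = -8 < 0 → local maximum
  f''(0) = 12 > 0 → local minimum

Critical points: x = -6 (local minimum); x = -2 (local maximum); x = 0 (local minimum)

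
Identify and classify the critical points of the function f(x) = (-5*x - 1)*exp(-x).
f'(x) = (5*x - 4)*exp(-x)

Solve f'(x) = 0:
  f'(x) = (5*x - 4)·exp(-x) and exp(-x) > 0 for every x, so f'(x) = 0 ⇔ 5*x - 4 = 0.
  5*x - 4 = 0.
  ⇒ x = 4/5

f''(x) = (9 - 5*x)*exp(-x)
Second-derivative test at each critical point:
  f''(4/5) = 2.2466 > 0 → local minimum

Critical points: x = 4/5 (local minimum)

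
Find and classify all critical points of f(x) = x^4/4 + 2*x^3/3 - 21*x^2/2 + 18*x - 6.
f'(x) = x^3 + 2*x^2 - 21*x + 18

Solve f'(x) = 0:
  Factor: x^3 + 2*x^2 - 21*x + 18 = (x - 3)*(x - 1)*(x + 6) = 0.
  ⇒ x = -6, 1, 3

f''(x) = 3*x^2 + 4*x - 21
Second-derivative test at each critical point:
  f''(-6) = 63 > 0 → local minimum
  f''(1) = -14 < 0 → local maximum
  f''(3) = 18 > 0 → local minimum

Critical points: x = -6 (local minimum); x = 1 (local maximum); x = 3 (local minimum)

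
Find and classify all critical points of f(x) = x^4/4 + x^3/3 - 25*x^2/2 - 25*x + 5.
f'(x) = x^3 + x^2 - 25*x - 25

Solve f'(x) = 0:
  Factor: x^3 + x^2 - 25*x - 25 = (x - 5)*(x + 1)*(x + 5) = 0.
  ⇒ x = -5, -1, 5

f''(x) = 3*x^2 + 2*x - 25
Second-derivative test at each critical point:
  f''(-5) = 40 > 0 → local minimum
  f''(-1) = -24 < 0 → local maximum
  f''(5) = 60 > 0 → local minimum

Critical points: x = -5 (local minimum); x = -1 (local maximum); x = 5 (local minimum)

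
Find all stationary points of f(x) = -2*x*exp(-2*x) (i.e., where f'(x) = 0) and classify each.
f'(x) = 2*(2*x - 1)*exp(-2*x)

Solve f'(x) = 0:
  f'(x) = (4*x - 2)·exp(-2*x) and exp(-2*x) > 0 for every x, so f'(x) = 0 ⇔ 4*x - 2 = 0.
  Factor: 4*x - 2 = 2*(2*x - 1) = 0.
  ⇒ x = 1/2

f''(x) = 8*(1 - x)*exp(-2*x)
Second-derivative test at each critical point:
  f''(1/2) = 1.4715 > 0 → local minimum

Critical points: x = 1/2 (local minimum)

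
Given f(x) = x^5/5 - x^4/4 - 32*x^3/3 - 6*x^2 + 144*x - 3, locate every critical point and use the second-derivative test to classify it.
f'(x) = x^4 - x^3 - 32*x^2 - 12*x + 144

Solve f'(x) = 0:
  Factor: x^4 - x^3 - 32*x^2 - 12*x + 144 = (x - 6)*(x - 2)*(x + 3)*(x + 4) = 0.
  ⇒ x = -4, -3, 2, 6

f''(x) = 4*x^3 - 3*x^2 - 64*x - 12
Second-derivative test at each critical point:
  f''(-4) = -60 < 0 → local maximum
  f''(-3) = 45 > 0 → local minimum
  f''(2) = -120 < 0 → local maximum
  f''(6) = 360 > 0 → local minimum

Critical points: x = -4 (local maximum); x = -3 (local minimum); x = 2 (local maximum); x = 6 (local minimum)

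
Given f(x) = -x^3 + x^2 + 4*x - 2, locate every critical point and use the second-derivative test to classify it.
f'(x) = -3*x^2 + 2*x + 4

Solve f'(x) = 0:
  3*x^2 - 2*x - 4 = 0 has no rational roots; quadratic formula: x = (2 ± √52)/6.
  ⇒ x = 1/3 - sqrt(13)/3 ≈ -0.8685, 1/3 + sqrt(13)/3 ≈ 1.5352

f''(x) = 2 - 6*x
Second-derivative test at each critical point:
  f''(-0.8685) = 7.2111 > 0 → local minimum
  f''(1.5352) = -7.2111 < 0 → local maximum

Critical points: x = 1/3 - sqrt(13)/3 ≈ -0.8685 (local minimum); x = 1/3 + sqrt(13)/3 ≈ 1.5352 (local maximum)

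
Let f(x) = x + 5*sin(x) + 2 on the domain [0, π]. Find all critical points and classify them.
f'(x) = 5*cos(x) + 1

Solve f'(x) = 0 on [0, π]:
  f'(x) = 0 ⇔ cos(x) = -1/5, i.e. x = ±arccos(-1/5) + 2nπ; keep the solutions lying in [0, π].
  ⇒ x = acos(-1/5) ≈ 1.7722

f''(x) = -5*sin(x)
Second-derivative test at each critical point:
  f''(1.7722) = -4.8990 < 0 → local maximum

Critical points: x = acos(-1/5) ≈ 1.7722 (local maximum)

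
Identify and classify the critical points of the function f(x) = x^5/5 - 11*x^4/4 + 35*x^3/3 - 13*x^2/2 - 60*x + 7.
f'(x) = x^4 - 11*x^3 + 35*x^2 - 13*x - 60

Solve f'(x) = 0:
  Factor: x^4 - 11*x^3 + 35*x^2 - 13*x - 60 = (x - 5)*(x - 4)*(x - 3)*(x + 1) = 0.
  ⇒ x = -1, 3, 4, 5

f''(x) = 4*x^3 - 33*x^2 + 70*x - 13
Second-derivative test at each critical point:
  f''(-1) = -120 < 0 → local maximum
  f''(3) = 8 > 0 → local minimum
  f''(4) = -5 < 0 → local maximum
  f''(5) = 12 > 0 → local minimum

Critical points: x = -1 (local maximum); x = 3 (local minimum); x = 4 (local maximum); x = 5 (local minimum)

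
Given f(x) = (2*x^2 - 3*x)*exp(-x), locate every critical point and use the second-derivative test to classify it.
f'(x) = (-2*x^2 + 7*x - 3)*exp(-x)

Solve f'(x) = 0:
  f'(x) = (-2*x^2 + 7*x - 3)·exp(-x) and exp(-x) > 0 for every x, so f'(x) = 0 ⇔ -2*x^2 + 7*x - 3 = 0.
  Factor: -2*x^2 + 7*x - 3 = -(x - 3)*(2*x - 1) = 0.
  ⇒ x = 1/2, 3

f''(x) = (2*x^2 - 11*x + 10)*exp(-x)
Second-derivative test at each critical point:
  f''(1/2) = 3.0327 > 0 → local minimum
  f''(3) = -0.2489 < 0 → local maximum

Critical points: x = 1/2 (local minimum); x = 3 (local maximum)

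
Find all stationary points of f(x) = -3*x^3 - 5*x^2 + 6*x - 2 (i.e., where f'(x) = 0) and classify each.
f'(x) = -9*x^2 - 10*x + 6

Solve f'(x) = 0:
  9*x^2 + 10*x - 6 = 0 has no rational roots; quadratic formula: x = (-10 ± √316)/18.
  ⇒ x = -sqrt(79)/9 - 5/9 ≈ -1.5431, -5/9 + sqrt(79)/9 ≈ 0.4320

f''(x) = -18*x - 10
Second-derivative test at each critical point:
  f''(-1.5431) = 17.7764 > 0 → local minimum
  f''(0.4320) = -17.7764 < 0 → local maximum

Critical points: x = -sqrt(79)/9 - 5/9 ≈ -1.5431 (local minimum); x = -5/9 + sqrt(79)/9 ≈ 0.4320 (local maximum)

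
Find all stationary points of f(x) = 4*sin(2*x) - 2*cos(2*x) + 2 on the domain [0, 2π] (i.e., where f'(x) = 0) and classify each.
f'(x) = 4*sin(2*x) + 8*cos(2*x)

Solve f'(x) = 0 on [0, 2π]:
  f'(x) = 0 ⇔ 4*cos(2*x) = -2*sin(2*x) ⇔ tan(2*x) = -2, i.e. 2*x = arctan(-2) + nπ; keep the solutions lying in [0, 2π].
  ⇒ x = -atan(2)/2 + pi/2 ≈ 1.0172, pi - atan(2)/2 ≈ 2.5880, -atan(2)/2 + 3*pi/2 ≈ 4.1588, -atan(2)/2 + 2*pi ≈ 5.7296

f''(x) = -16*sin(2*x) + 8*cos(2*x)
Second-derivative test at each critical point:
  f''(1.0172) = -17.8885 < 0 → local maximum
  f''(2.5880) = 17.8885 > 0 → local minimum
  f''(4.1588) = -17.8885 < 0 → local maximum
  f''(5.7296) = 17.8885 > 0 → local minimum

Critical points: x = -atan(2)/2 + pi/2 ≈ 1.0172 (local maximum); x = pi - atan(2)/2 ≈ 2.5880 (local minimum); x = -atan(2)/2 + 3*pi/2 ≈ 4.1588 (local maximum); x = -atan(2)/2 + 2*pi ≈ 5.7296 (local minimum)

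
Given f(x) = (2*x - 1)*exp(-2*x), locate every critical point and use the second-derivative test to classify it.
f'(x) = 4*(1 - x)*exp(-2*x)

Solve f'(x) = 0:
  f'(x) = (4 - 4*x)·exp(-2*x) and exp(-2*x) > 0 for every x, so f'(x) = 0 ⇔ 4 - 4*x = 0.
  Factor: 4 - 4*x = -4*(x - 1) = 0.
  ⇒ x = 1

f''(x) = 4*(2*x - 3)*exp(-2*x)
Second-derivative test at each critical point:
  f''(1) = -0.5413 < 0 → local maximum

Critical points: x = 1 (local maximum)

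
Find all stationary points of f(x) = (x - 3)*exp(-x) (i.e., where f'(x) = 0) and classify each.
f'(x) = (4 - x)*exp(-x)

Solve f'(x) = 0:
  f'(x) = (4 - x)·exp(-x) and exp(-x) > 0 for every x, so f'(x) = 0 ⇔ 4 - x = 0.
  4 - x = 0.
  ⇒ x = 4

f''(x) = (x - 5)*exp(-x)
Second-derivative test at each critical point:
  f''(4) = -0.0183 < 0 → local maximum

Critical points: x = 4 (local maximum)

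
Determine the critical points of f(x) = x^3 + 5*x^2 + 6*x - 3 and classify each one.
f'(x) = 3*x^2 + 10*x + 6

Solve f'(x) = 0:
  3*x^2 + 10*x + 6 = 0 has no rational roots; quadratic formula: x = (-10 ± √28)/6.
  ⇒ x = -5/3 - sqrt(7)/3 ≈ -2.5486, -5/3 + sqrt(7)/3 ≈ -0.7847

f''(x) = 6*x + 10
Second-derivative test at each critical point:
  f''(-2.5486) = -5.2915 < 0 → local maximum
  f''(-0.7847) = 5.2915 > 0 → local minimum

Critical points: x = -5/3 - sqrt(7)/3 ≈ -2.5486 (local maximum); x = -5/3 + sqrt(7)/3 ≈ -0.7847 (local minimum)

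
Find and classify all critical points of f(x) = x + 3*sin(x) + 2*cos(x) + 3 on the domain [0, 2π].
f'(x) = -2*sin(x) + 3*cos(x) + 1

Solve f'(x) = 0 on [0, 2π]:
  f'(x) = 0 ⇔ -2*sin(x) + 3*cos(x) = -1. Write the left side as R·cos(x + φ) with R = √(3² + 2²) = sqrt(13), cos φ = 3*sqrt(13)/13, sin φ = 2*sqrt(13)/13; then cos(x + φ) = -sqrt(13)/13. Solve for x and keep the solutions lying in [0, 2π].
  ⇒ x = atan((2 + 6*sqrt(3))/(-3 + 4*sqrt(3))) ≈ 1.2638, atan((2 - 6*sqrt(3))/(-4*sqrt(3) - 3)) + pi ≈ 3.8434

f''(x) = -3*sin(x) - 2*cos(x)
Second-derivative test at each critical point:
  f''(1.2638) = -3.4641 < 0 → local maximum
  f''(3.8434) = 3.4641 > 0 → local minimum

Critical points: x = atan((2 + 6*sqrt(3))/(-3 + 4*sqrt(3))) ≈ 1.2638 (local maximum); x = atan((2 - 6*sqrt(3))/(-4*sqrt(3) - 3)) + pi ≈ 3.8434 (local minimum)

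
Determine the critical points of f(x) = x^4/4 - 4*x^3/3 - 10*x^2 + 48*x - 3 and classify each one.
f'(x) = x^3 - 4*x^2 - 20*x + 48

Solve f'(x) = 0:
  Factor: x^3 - 4*x^2 - 20*x + 48 = (x - 6)*(x - 2)*(x + 4) = 0.
  ⇒ x = -4, 2, 6

f''(x) = 3*x^2 - 8*x - 20
Second-derivative test at each critical point:
  f''(-4) = 60 > 0 → local minimum
  f''(2) = -24 < 0 → local maximum
  f''(6) = 40 > 0 → local minimum

Critical points: x = -4 (local minimum); x = 2 (local maximum); x = 6 (local minimum)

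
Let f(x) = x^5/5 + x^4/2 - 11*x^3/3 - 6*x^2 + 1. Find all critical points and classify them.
f'(x) = x*(x^3 + 2*x^2 - 11*x - 12)

Solve f'(x) = 0:
  Factor: x^4 + 2*x^3 - 11*x^2 - 12*x = x*(x - 3)*(x + 1)*(x + 4) = 0.
  ⇒ x = -4, -1, 0, 3

f''(x) = 4*x^3 + 6*x^2 - 22*x - 12
Second-derivative test at each critical point:
  f''(-4) = -84 < 0 → local maximum
  f''(-1) = 12 > 0 → local minimum
  f''(0) = -12 < 0 → local maximum
  f''(3) = 84 > 0 → local minimum

Critical points: x = -4 (local maximum); x = -1 (local minimum); x = 0 (local maximum); x = 3 (local minimum)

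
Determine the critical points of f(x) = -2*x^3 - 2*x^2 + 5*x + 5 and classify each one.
f'(x) = -6*x^2 - 4*x + 5

Solve f'(x) = 0:
  6*x^2 + 4*x - 5 = 0 has no rational roots; quadratic formula: x = (-4 ± √136)/12.
  ⇒ x = -sqrt(34)/6 - 1/3 ≈ -1.3052, -1/3 + sqrt(34)/6 ≈ 0.6385

f''(x) = -12*x - 4
Second-derivative test at each critical point:
  f''(-1.3052) = 11.6619 > 0 → local minimum
  f''(0.6385) = -11.6619 < 0 → local maximum

Critical points: x = -sqrt(34)/6 - 1/3 ≈ -1.3052 (local minimum); x = -1/3 + sqrt(34)/6 ≈ 0.6385 (local maximum)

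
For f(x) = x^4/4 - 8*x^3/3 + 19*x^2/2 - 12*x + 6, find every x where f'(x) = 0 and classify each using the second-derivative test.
f'(x) = x^3 - 8*x^2 + 19*x - 12

Solve f'(x) = 0:
  Factor: x^3 - 8*x^2 + 19*x - 12 = (x - 4)*(x - 3)*(x - 1) = 0.
  ⇒ x = 1, 3, 4

f''(x) = 3*x^2 - 16*x + 19
Second-derivative test at each critical point:
  f''(1) = 6 > 0 → local minimum
  f''(3) = -2 < 0 → local maximum
  f''(4) = 3 > 0 → local minimum

Critical points: x = 1 (local minimum); x = 3 (local maximum); x = 4 (local minimum)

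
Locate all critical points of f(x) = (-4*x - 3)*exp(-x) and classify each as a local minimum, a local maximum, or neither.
f'(x) = (4*x - 1)*exp(-x)

Solve f'(x) = 0:
  f'(x) = (4*x - 1)·exp(-x) and exp(-x) > 0 for every x, so f'(x) = 0 ⇔ 4*x - 1 = 0.
  4*x - 1 = 0.
  ⇒ x = 1/4

f''(x) = (5 - 4*x)*exp(-x)
Second-derivative test at each critical point:
  f''(1/4) = 3.1152 > 0 → local minimum

Critical points: x = 1/4 (local minimum)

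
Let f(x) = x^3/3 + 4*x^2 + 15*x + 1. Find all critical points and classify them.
f'(x) = x^2 + 8*x + 15

Solve f'(x) = 0:
  Factor: x^2 + 8*x + 15 = (x + 3)*(x + 5) = 0.
  ⇒ x = -5, -3

f''(x) = 2*x + 8
Second-derivative test at each critical point:
  f''(-5) = -2 < 0 → local maximum
  f''(-3) = 2 > 0 → local minimum

Critical points: x = -5 (local maximum); x = -3 (local minimum)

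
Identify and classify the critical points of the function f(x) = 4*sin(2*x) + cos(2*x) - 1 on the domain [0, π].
f'(x) = -2*sin(2*x) + 8*cos(2*x)

Solve f'(x) = 0 on [0, π]:
  f'(x) = 0 ⇔ 4*cos(2*x) = sin(2*x) ⇔ tan(2*x) = 4, i.e. 2*x = arctan(4) + nπ; keep the solutions lying in [0, π].
  ⇒ x = atan(4)/2 ≈ 0.6629, atan(4)/2 + pi/2 ≈ 2.2337

f''(x) = -16*sin(2*x) - 4*cos(2*x)
Second-derivative test at each critical point:
  f''(0.6629) = -16.4924 < 0 → local maximum
  f''(2.2337) = 16.4924 > 0 → local minimum

Critical points: x = atan(4)/2 ≈ 0.6629 (local maximum); x = atan(4)/2 + pi/2 ≈ 2.2337 (local minimum)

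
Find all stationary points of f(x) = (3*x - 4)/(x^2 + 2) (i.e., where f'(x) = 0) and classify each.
f'(x) = (-3*x^2 + 8*x + 6)/(x^4 + 4*x^2 + 4)

Solve f'(x) = 0:
  f'(x) = -(3*x^2 - 8*x - 6)/(x^2 + 2)^2; the denominator is positive wherever f is defined, so f'(x) = 0 ⇔ -3*x^2 + 8*x + 6 = 0.
  3*x^2 - 8*x - 6 = 0 has no rational roots; quadratic formula: x = (8 ± √136)/6.
  ⇒ x = 4/3 - sqrt(34)/3 ≈ -0.6103, 4/3 + sqrt(34)/3 ≈ 3.2770

f''(x) = 2*(4*x^2*(3*x - 4) + (4 - 9*x)*(x^2 + 2))/(x^2 + 2)^3
Second-derivative test at each critical point:
  f''(-0.6103) = 2.0719 > 0 → local minimum
  f''(3.2770) = -0.0719 < 0 → local maximum

Critical points: x = 4/3 - sqrt(34)/3 ≈ -0.6103 (local minimum); x = 4/3 + sqrt(34)/3 ≈ 3.2770 (local maximum)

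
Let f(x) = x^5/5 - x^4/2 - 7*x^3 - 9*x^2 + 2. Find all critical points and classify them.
f'(x) = x*(x^3 - 2*x^2 - 21*x - 18)

Solve f'(x) = 0:
  Factor: x^4 - 2*x^3 - 21*x^2 - 18*x = x*(x - 6)*(x + 1)*(x + 3) = 0.
  ⇒ x = -3, -1, 0, 6

f''(x) = 4*x^3 - 6*x^2 - 42*x - 18
Second-derivative test at each critical point:
  f''(-3) = -54 < 0 → local maximum
  f''(-1) = 14 > 0 → local minimum
  f''(0) = -18 < 0 → local maximum
  f''(6) = 378 > 0 → local minimum

Critical points: x = -3 (local maximum); x = -1 (local minimum); x = 0 (local maximum); x = 6 (local minimum)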